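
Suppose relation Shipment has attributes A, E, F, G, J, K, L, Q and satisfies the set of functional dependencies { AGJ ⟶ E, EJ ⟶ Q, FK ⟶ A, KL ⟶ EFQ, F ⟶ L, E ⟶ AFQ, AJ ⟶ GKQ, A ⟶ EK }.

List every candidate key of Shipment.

{A, J}; {E, J}; {F, J, K}; {J, K, L}

Attribute J never appears on the right-hand side of any dependency, so J must belong to every candidate key.
{J}⁺ = {J}, which is not all of the schema, so we must add further attributes.
{A, J}⁺: AJ→GKQ adds G, K, Q; A→EK adds E; E→AFQ adds F; F→L adds L → {A, E, F, G, J, K, L, Q}. Minimal: {J}⁺ = {J}; {A}⁺ = {A, E, F, K, L, Q} — none reach the full schema.
{E, J}⁺: EJ→Q adds Q; E→AFQ adds A, F; AJ→GKQ adds G, K; F→L adds L → {A, E, F, G, J, K, L, Q}. Minimal: {J}⁺ = {J}; {E}⁺ = {A, E, F, K, L, Q} — none reach the full schema.
{F, J, K}⁺: FK→A adds A; F→L adds L; AJ→GKQ adds G, Q; A→EK adds E → {A, E, F, G, J, K, L, Q}. Minimal: {J, K}⁺ = {J, K}; {F, K}⁺ = {A, E, F, K, L, Q}; {F, J}⁺ = {F, J, L} — none reach the full schema.
{J, K, L}⁺: KL→EFQ adds E, F, Q; E→AFQ adds A; AJ→GKQ adds G → {A, E, F, G, J, K, L, Q}. Minimal: {K, L}⁺ = {A, E, F, K, L, Q}; {J, L}⁺ = {J, L}; {J, K}⁺ = {J, K} — none reach the full schema.
Any other superkey contains one of these as a subset, so there are no further candidate keys.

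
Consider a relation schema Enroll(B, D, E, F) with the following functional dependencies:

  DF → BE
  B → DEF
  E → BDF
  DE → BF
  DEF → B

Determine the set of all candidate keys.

{B}⁺: B→DEF adds D, E, F → {B, D, E, F}.
{E}⁺: E→BDF adds B, D, F → {B, D, E, F}.
{D, F}⁺: DF→BE adds B, E → {B, D, E, F}. Minimal: {F}⁺ = {F}; {D}⁺ = {D} — none reach the full schema.
Any other superkey contains one of these as a subset, so there are no further candidate keys.

B, E, DF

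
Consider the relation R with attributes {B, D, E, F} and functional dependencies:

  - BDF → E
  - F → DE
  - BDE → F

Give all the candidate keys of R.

Attribute B never appears on the right-hand side of any dependency, so B must belong to every candidate key.
{B}⁺ = {B}, which is not all of the schema, so we must add further attributes.
{B, F}⁺: F→DE adds D, E → {B, D, E, F}.
{B, D, E}⁺: BDE→F adds F → {B, D, E, F}.
Any other superkey contains one of these as a subset, so there are no further candidate keys.

{B, F}, {B, D, E}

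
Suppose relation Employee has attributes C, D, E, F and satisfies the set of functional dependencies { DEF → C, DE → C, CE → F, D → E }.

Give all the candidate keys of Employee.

(D)

Attribute D never appears on the right-hand side of any dependency, so D must belong to every candidate key.
{D}⁺ = {C, D, E, F}, which is all of the schema, so {D} is the only candidate key.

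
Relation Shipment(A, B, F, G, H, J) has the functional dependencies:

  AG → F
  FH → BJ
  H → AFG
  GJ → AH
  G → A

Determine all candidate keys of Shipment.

{H}⁺: H→AFG adds A, F, G; FH→BJ adds B, J → {A, B, F, G, H, J}.
{G, J}⁺: GJ→AH adds A, H; AG→F adds F; FH→BJ adds B → {A, B, F, G, H, J}. Minimal: {J}⁺ = {J}; {G}⁺ = {A, F, G} — none reach the full schema.
Any other superkey contains one of these as a subset, so there are no further candidate keys.

(H), (G, J)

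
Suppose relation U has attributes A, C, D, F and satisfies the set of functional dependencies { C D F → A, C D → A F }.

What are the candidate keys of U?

{C, D}

Attributes C, D never appear on any right-hand side, so every candidate key must contain {C, D}.
{C, D}⁺ = {A, C, D, F}, which is all of the schema, so {C, D} is the only candidate key.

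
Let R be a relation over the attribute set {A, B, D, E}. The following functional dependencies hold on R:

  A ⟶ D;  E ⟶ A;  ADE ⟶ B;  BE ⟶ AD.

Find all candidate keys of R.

{E}

Attribute E never appears on the right-hand side of any dependency, so E must belong to every candidate key.
{E}⁺ = {A, B, D, E}, which is all of the schema, so {E} is the only candidate key.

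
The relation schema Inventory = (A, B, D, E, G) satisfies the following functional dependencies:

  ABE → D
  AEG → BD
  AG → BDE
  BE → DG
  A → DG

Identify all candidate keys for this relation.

Attribute A never appears on the right-hand side of any dependency, so A must belong to every candidate key.
{A}⁺ = {A, B, D, E, G}, which is all of the schema, so {A} is the only candidate key.

A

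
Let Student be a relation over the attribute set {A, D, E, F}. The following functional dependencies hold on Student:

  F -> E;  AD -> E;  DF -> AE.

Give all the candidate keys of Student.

{D, F}

Attributes D, F never appear on any right-hand side, so every candidate key must contain {D, F}.
{D, F}⁺ = {A, D, E, F}, which is all of the schema, so {D, F} is the only candidate key.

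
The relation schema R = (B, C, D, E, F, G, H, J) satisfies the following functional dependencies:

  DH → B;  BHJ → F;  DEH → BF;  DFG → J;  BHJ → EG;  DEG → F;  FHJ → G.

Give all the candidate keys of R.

Attributes C, D, H never appear on any right-hand side, so every candidate key must contain {C, D, H}.
{C, D, H}⁺ = {B, C, D, H}, which is not all of the schema, so we must add further attributes.
{C, D, H, J}⁺: DH→B adds B; BHJ→F adds F; BHJ→EG adds E, G → {B, C, D, E, F, G, H, J}. Minimal: {D, H, J}⁺ = {B, D, E, F, G, H, J}; {C, H, J}⁺ = {C, H, J}; {C, D, J}⁺ = {C, D, J}; … — none reach the full schema.
{C, D, E, G, H}⁺: DH→B adds B; DEH→BF adds F; DFG→J adds J → {B, C, D, E, F, G, H, J}. Minimal: {D, E, G, H}⁺ = {B, D, E, F, G, H, J}; {C, E, G, H}⁺ = {C, E, G, H}; {C, D, G, H}⁺ = {B, C, D, G, H}; … — none reach the full schema.
{C, D, F, G, H}⁺: DH→B adds B; DFG→J adds J; BHJ→EG adds E → {B, C, D, E, F, G, H, J}. Minimal: {D, F, G, H}⁺ = {B, D, E, F, G, H, J}; {C, F, G, H}⁺ = {C, F, G, H}; {C, D, G, H}⁺ = {B, C, D, G, H}; … — none reach the full schema.
Any other superkey contains one of these as a subset, so there are no further candidate keys.

{C, D, H, J}, {C, D, E, G, H}, {C, D, F, G, H}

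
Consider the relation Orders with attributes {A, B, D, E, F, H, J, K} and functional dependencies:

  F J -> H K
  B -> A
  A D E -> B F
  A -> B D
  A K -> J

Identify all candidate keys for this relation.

(A, E, J), (A, E, K), (B, E, J), (B, E, K)

{A, E, J}⁺: A→BD adds B, D; ADE→BF adds F; FJ→HK adds H, K → {A, B, D, E, F, H, J, K}.
{A, E, K}⁺: A→BD adds B, D; AK→J adds J; ADE→BF adds F; FJ→HK adds H → {A, B, D, E, F, H, J, K}.
{B, E, J}⁺: B→A adds A; A→BD adds D; ADE→BF adds F; FJ→HK adds H, K → {A, B, D, E, F, H, J, K}.
{B, E, K}⁺: B→A adds A; A→BD adds D; AK→J adds J; ADE→BF adds F; FJ→HK adds H → {A, B, D, E, F, H, J, K}.
Any other superkey contains one of these as a subset, so there are no further candidate keys.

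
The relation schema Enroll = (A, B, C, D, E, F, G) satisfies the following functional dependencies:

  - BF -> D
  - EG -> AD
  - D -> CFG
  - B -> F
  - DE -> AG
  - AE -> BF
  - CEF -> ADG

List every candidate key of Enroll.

Attribute E never appears on the right-hand side of any dependency, so E must belong to every candidate key.
{E}⁺ = {E}, which is not all of the schema, so we must add further attributes.
{A, E}⁺: AE→BF adds B, F; BF→D adds D; D→CFG adds C, G → {A, B, C, D, E, F, G}. Minimal: {E}⁺ = {E}; {A}⁺ = {A} — none reach the full schema.
{B, E}⁺: B→F adds F; BF→D adds D; D→CFG adds C, G; DE→AG adds A → {A, B, C, D, E, F, G}. Minimal: {E}⁺ = {E}; {B}⁺ = {B, C, D, F, G} — none reach the full schema.
{D, E}⁺: D→CFG adds C, F, G; DE→AG adds A; AE→BF adds B → {A, B, C, D, E, F, G}. Minimal: {E}⁺ = {E}; {D}⁺ = {C, D, F, G} — none reach the full schema.
{E, G}⁺: EG→AD adds A, D; D→CFG adds C, F; AE→BF adds B → {A, B, C, D, E, F, G}. Minimal: {G}⁺ = {G}; {E}⁺ = {E} — none reach the full schema.
{C, E, F}⁺: CEF→ADG adds A, D, G; AE→BF adds B → {A, B, C, D, E, F, G}. Minimal: {E, F}⁺ = {E, F}; {C, F}⁺ = {C, F}; {C, E}⁺ = {C, E} — none reach the full schema.
Any other superkey contains one of these as a subset, so there are no further candidate keys.

{A, E}, {B, E}, {D, E}, {E, G}, {C, E, F}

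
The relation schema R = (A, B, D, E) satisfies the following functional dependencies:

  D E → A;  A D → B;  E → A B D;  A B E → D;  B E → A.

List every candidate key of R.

Attribute E never appears on the right-hand side of any dependency, so E must belong to every candidate key.
{E}⁺ = {A, B, D, E}, which is all of the schema, so {E} is the only candidate key.

{E}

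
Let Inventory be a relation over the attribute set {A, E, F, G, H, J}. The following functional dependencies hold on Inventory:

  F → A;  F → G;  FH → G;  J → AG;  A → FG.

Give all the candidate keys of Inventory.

{E, H, J}

Attributes E, H, J never appear on any right-hand side, so every candidate key must contain {E, H, J}.
{E, H, J}⁺ = {A, E, F, G, H, J}, which is all of the schema, so {E, H, J} is the only candidate key.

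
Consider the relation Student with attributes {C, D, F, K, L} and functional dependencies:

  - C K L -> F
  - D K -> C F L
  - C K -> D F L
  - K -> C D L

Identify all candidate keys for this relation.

{K}

Attribute K never appears on the right-hand side of any dependency, so K must belong to every candidate key.
{K}⁺ = {C, D, F, K, L}, which is all of the schema, so {K} is the only candidate key.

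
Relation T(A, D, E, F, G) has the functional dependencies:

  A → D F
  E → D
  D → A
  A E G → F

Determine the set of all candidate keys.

EG

{E, G}⁺: E→D adds D; D→A adds A; AEG→F adds F → {A, D, E, F, G}. Minimal: {G}⁺ = {G}; {E}⁺ = {A, D, E, F} — none reach the full schema.
No other minimal superkey exists.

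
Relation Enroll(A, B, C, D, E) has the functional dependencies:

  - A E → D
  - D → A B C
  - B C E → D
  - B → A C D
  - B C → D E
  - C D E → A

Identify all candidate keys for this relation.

{B}⁺: B→ACD adds A, C, D; BC→DE adds E → {A, B, C, D, E}.
{D}⁺: D→ABC adds A, B, C; BC→DE adds E → {A, B, C, D, E}.
{A, E}⁺: AE→D adds D; D→ABC adds B, C → {A, B, C, D, E}. Minimal: {E}⁺ = {E}; {A}⁺ = {A} — none reach the full schema.

{B}, {D}, {A, E}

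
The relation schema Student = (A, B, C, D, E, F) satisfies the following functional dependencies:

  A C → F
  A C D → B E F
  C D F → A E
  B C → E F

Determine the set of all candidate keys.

Attributes C, D never appear on any right-hand side, so every candidate key must contain {C, D}.
{C, D}⁺ = {C, D}, which is not all of the schema, so we must add further attributes.
{A, C, D}⁺: AC→F adds F; ACD→BEF adds B, E → {A, B, C, D, E, F}. Minimal: {C, D}⁺ = {C, D}; {A, D}⁺ = {A, D}; {A, C}⁺ = {A, C, F} — none reach the full schema.
{B, C, D}⁺: BC→EF adds E, F; CDF→AE adds A → {A, B, C, D, E, F}. Minimal: {C, D}⁺ = {C, D}; {B, D}⁺ = {B, D}; {B, C}⁺ = {B, C, E, F} — none reach the full schema.
{C, D, F}⁺: CDF→AE adds A, E; ACD→BEF adds B → {A, B, C, D, E, F}. Minimal: {D, F}⁺ = {D, F}; {C, F}⁺ = {C, F}; {C, D}⁺ = {C, D} — none reach the full schema.
Any other superkey contains one of these as a subset, so there are no further candidate keys.

{A, C, D}, {B, C, D}, {C, D, F}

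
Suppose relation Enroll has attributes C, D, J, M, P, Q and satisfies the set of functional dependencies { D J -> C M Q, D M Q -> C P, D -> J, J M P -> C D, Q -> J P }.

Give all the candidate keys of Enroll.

{D}, {M, Q}, {J, M, P}

{D}⁺: D→J adds J; DJ→CMQ adds C, M, Q; DMQ→CP adds P → {C, D, J, M, P, Q}.
{M, Q}⁺: Q→JP adds J, P; JMP→CD adds C, D → {C, D, J, M, P, Q}. Minimal: {Q}⁺ = {J, P, Q}; {M}⁺ = {M} — none reach the full schema.
{J, M, P}⁺: JMP→CD adds C, D; DJ→CMQ adds Q → {C, D, J, M, P, Q}. Minimal: {M, P}⁺ = {M, P}; {J, P}⁺ = {J, P}; {J, M}⁺ = {J, M} — none reach the full schema.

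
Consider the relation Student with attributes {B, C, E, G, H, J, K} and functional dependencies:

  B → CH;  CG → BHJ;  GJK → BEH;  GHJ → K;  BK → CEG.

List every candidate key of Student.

{B, G}, {B, K}, {C, G}, {G, H, J}, {G, J, K}

{B, G}⁺: B→CH adds C, H; CG→BHJ adds J; GHJ→K adds K; BK→CEG adds E → {B, C, E, G, H, J, K}. Minimal: {G}⁺ = {G}; {B}⁺ = {B, C, H} — none reach the full schema.
{B, K}⁺: B→CH adds C, H; BK→CEG adds E, G; CG→BHJ adds J → {B, C, E, G, H, J, K}. Minimal: {K}⁺ = {K}; {B}⁺ = {B, C, H} — none reach the full schema.
{C, G}⁺: CG→BHJ adds B, H, J; GHJ→K adds K; BK→CEG adds E → {B, C, E, G, H, J, K}. Minimal: {G}⁺ = {G}; {C}⁺ = {C} — none reach the full schema.
{G, H, J}⁺: GHJ→K adds K; GJK→BEH adds B, E; BK→CEG adds C → {B, C, E, G, H, J, K}. Minimal: {H, J}⁺ = {H, J}; {G, J}⁺ = {G, J}; {G, H}⁺ = {G, H} — none reach the full schema.
{G, J, K}⁺: GJK→BEH adds B, E, H; BK→CEG adds C → {B, C, E, G, H, J, K}. Minimal: {J, K}⁺ = {J, K}; {G, K}⁺ = {G, K}; {G, J}⁺ = {G, J} — none reach the full schema.
Any other superkey contains one of these as a subset, so there are no further candidate keys.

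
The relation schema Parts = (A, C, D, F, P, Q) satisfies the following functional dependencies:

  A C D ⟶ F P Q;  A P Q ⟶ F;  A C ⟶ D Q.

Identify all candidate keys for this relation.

Attributes A, C never appear on any right-hand side, so every candidate key must contain {A, C}.
{A, C}⁺ = {A, C, D, F, P, Q}, which is all of the schema, so {A, C} is the only candidate key.

{A, C}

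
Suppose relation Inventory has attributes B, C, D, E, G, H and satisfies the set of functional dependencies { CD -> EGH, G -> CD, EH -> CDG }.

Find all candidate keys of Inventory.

Attribute B never appears on the right-hand side of any dependency, so B must belong to every candidate key.
{B}⁺ = {B}, which is not all of the schema, so we must add further attributes.
{B, G}⁺: G→CD adds C, D; CD→EGH adds E, H → {B, C, D, E, G, H}. Minimal: {G}⁺ = {C, D, E, G, H}; {B}⁺ = {B} — none reach the full schema.
{B, C, D}⁺: CD→EGH adds E, G, H → {B, C, D, E, G, H}. Minimal: {C, D}⁺ = {C, D, E, G, H}; {B, D}⁺ = {B, D}; {B, C}⁺ = {B, C} — none reach the full schema.
{B, E, H}⁺: EH→CDG adds C, D, G → {B, C, D, E, G, H}. Minimal: {E, H}⁺ = {C, D, E, G, H}; {B, H}⁺ = {B, H}; {B, E}⁺ = {B, E} — none reach the full schema.
Any other superkey contains one of these as a subset, so there are no further candidate keys.

BG; BCD; BEH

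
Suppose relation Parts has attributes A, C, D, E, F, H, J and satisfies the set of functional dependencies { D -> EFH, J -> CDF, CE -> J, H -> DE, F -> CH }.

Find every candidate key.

Attribute A never appears on the right-hand side of any dependency, so A must belong to every candidate key.
{A}⁺ = {A}, which is not all of the schema, so we must add further attributes.
{A, D}⁺: D→EFH adds E, F, H; F→CH adds C; CE→J adds J → {A, C, D, E, F, H, J}. Minimal: {D}⁺ = {C, D, E, F, H, J}; {A}⁺ = {A} — none reach the full schema.
{A, F}⁺: F→CH adds C, H; H→DE adds D, E; CE→J adds J → {A, C, D, E, F, H, J}. Minimal: {F}⁺ = {C, D, E, F, H, J}; {A}⁺ = {A} — none reach the full schema.
{A, H}⁺: H→DE adds D, E; D→EFH adds F; F→CH adds C; CE→J adds J → {A, C, D, E, F, H, J}. Minimal: {H}⁺ = {C, D, E, F, H, J}; {A}⁺ = {A} — none reach the full schema.
{A, J}⁺: J→CDF adds C, D, F; F→CH adds H; D→EFH adds E → {A, C, D, E, F, H, J}. Minimal: {J}⁺ = {C, D, E, F, H, J}; {A}⁺ = {A} — none reach the full schema.
{A, C, E}⁺: CE→J adds J; J→CDF adds D, F; F→CH adds H → {A, C, D, E, F, H, J}. Minimal: {C, E}⁺ = {C, D, E, F, H, J}; {A, E}⁺ = {A, E}; {A, C}⁺ = {A, C} — none reach the full schema.

(A, D), (A, F), (A, H), (A, J), (A, C, E)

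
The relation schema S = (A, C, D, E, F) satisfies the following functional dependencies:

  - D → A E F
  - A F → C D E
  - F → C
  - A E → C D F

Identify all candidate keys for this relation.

{D}⁺: D→AEF adds A, E, F; AF→CDE adds C → {A, C, D, E, F}.
{A, E}⁺: AE→CDF adds C, D, F → {A, C, D, E, F}. Minimal: {E}⁺ = {E}; {A}⁺ = {A} — none reach the full schema.
{A, F}⁺: AF→CDE adds C, D, E → {A, C, D, E, F}. Minimal: {F}⁺ = {C, F}; {A}⁺ = {A} — none reach the full schema.
Any other superkey contains one of these as a subset, so there are no further candidate keys.

{D}, {A, E}, {A, F}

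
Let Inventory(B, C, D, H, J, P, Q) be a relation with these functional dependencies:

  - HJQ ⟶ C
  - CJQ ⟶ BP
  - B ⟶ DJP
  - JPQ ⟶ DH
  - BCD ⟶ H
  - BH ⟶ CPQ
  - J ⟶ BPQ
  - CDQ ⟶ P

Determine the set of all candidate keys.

B; J

{B}⁺: B→DJP adds D, J, P; J→BPQ adds Q; JPQ→DH adds H; BH→CPQ adds C → {B, C, D, H, J, P, Q}.
{J}⁺: J→BPQ adds B, P, Q; B→DJP adds D; JPQ→DH adds H; BH→CPQ adds C → {B, C, D, H, J, P, Q}.
Any other superkey contains one of these as a subset, so there are no further candidate keys.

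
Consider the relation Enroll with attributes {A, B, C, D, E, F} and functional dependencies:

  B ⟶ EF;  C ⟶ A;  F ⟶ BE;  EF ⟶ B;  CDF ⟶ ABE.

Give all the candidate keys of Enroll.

BCD; CDF

Attributes C, D never appear on any right-hand side, so every candidate key must contain {C, D}.
{C, D}⁺ = {A, C, D}, which is not all of the schema, so we must add further attributes.
{B, C, D}⁺: B→EF adds E, F; C→A adds A → {A, B, C, D, E, F}. Minimal: {C, D}⁺ = {A, C, D}; {B, D}⁺ = {B, D, E, F}; {B, C}⁺ = {A, B, C, E, F} — none reach the full schema.
{C, D, F}⁺: C→A adds A; F→BE adds B, E → {A, B, C, D, E, F}. Minimal: {D, F}⁺ = {B, D, E, F}; {C, F}⁺ = {A, B, C, E, F}; {C, D}⁺ = {A, C, D} — none reach the full schema.
Any other superkey contains one of these as a subset, so there are no further candidate keys.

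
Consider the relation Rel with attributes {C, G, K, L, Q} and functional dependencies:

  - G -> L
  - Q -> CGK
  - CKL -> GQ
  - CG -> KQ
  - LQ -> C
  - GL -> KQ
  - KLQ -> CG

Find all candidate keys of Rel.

{G}⁺: G→L adds L; GL→KQ adds K, Q; KLQ→CG adds C → {C, G, K, L, Q}.
{Q}⁺: Q→CGK adds C, G, K; G→L adds L → {C, G, K, L, Q}.
{C, K, L}⁺: CKL→GQ adds G, Q → {C, G, K, L, Q}. Minimal: {K, L}⁺ = {K, L}; {C, L}⁺ = {C, L}; {C, K}⁺ = {C, K} — none reach the full schema.

(G); (Q); (C, K, L)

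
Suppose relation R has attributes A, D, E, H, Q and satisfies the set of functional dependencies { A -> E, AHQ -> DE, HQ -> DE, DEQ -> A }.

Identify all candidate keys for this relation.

{H, Q}

Attributes H, Q never appear on any right-hand side, so every candidate key must contain {H, Q}.
{H, Q}⁺ = {A, D, E, H, Q}, which is all of the schema, so {H, Q} is the only candidate key.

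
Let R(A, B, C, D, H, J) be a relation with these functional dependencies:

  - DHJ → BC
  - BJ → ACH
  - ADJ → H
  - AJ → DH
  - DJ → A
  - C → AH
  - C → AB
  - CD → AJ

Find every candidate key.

{A, J}, {B, J}, {C, D}, {C, J}, {D, J}

{A, J}⁺: AJ→DH adds D, H; DHJ→BC adds B, C → {A, B, C, D, H, J}. Minimal: {J}⁺ = {J}; {A}⁺ = {A} — none reach the full schema.
{B, J}⁺: BJ→ACH adds A, C, H; AJ→DH adds D → {A, B, C, D, H, J}. Minimal: {J}⁺ = {J}; {B}⁺ = {B} — none reach the full schema.
{C, D}⁺: C→AH adds A, H; C→AB adds B; CD→AJ adds J → {A, B, C, D, H, J}. Minimal: {D}⁺ = {D}; {C}⁺ = {A, B, C, H} — none reach the full schema.
{C, J}⁺: C→AH adds A, H; C→AB adds B; AJ→DH adds D → {A, B, C, D, H, J}. Minimal: {J}⁺ = {J}; {C}⁺ = {A, B, C, H} — none reach the full schema.
{D, J}⁺: DJ→A adds A; ADJ→H adds H; DHJ→BC adds B, C → {A, B, C, D, H, J}. Minimal: {J}⁺ = {J}; {D}⁺ = {D} — none reach the full schema.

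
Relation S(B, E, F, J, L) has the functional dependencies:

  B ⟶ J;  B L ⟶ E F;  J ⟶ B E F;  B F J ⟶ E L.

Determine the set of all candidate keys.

{B}⁺: B→J adds J; J→BEF adds E, F; BFJ→EL adds L → {B, E, F, J, L}.
{J}⁺: J→BEF adds B, E, F; BFJ→EL adds L → {B, E, F, J, L}.

{B}, {J}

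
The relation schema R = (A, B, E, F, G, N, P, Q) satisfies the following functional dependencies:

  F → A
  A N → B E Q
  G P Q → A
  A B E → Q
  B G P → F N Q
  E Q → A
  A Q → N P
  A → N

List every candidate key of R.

(A, G), (F, G), (B, G, P), (E, G, Q), (G, P, Q)

Attribute G never appears on the right-hand side of any dependency, so G must belong to every candidate key.
{G}⁺ = {G}, which is not all of the schema, so we must add further attributes.
{A, G}⁺: A→N adds N; AN→BEQ adds B, E, Q; AQ→NP adds P; BGP→FNQ adds F → {A, B, E, F, G, N, P, Q}.
{F, G}⁺: F→A adds A; A→N adds N; AN→BEQ adds B, E, Q; AQ→NP adds P → {A, B, E, F, G, N, P, Q}.
{B, G, P}⁺: BGP→FNQ adds F, N, Q; F→A adds A; AN→BEQ adds E → {A, B, E, F, G, N, P, Q}.
{E, G, Q}⁺: EQ→A adds A; AQ→NP adds N, P; AN→BEQ adds B; BGP→FNQ adds F → {A, B, E, F, G, N, P, Q}.
{G, P, Q}⁺: GPQ→A adds A; AQ→NP adds N; AN→BEQ adds B, E; BGP→FNQ adds F → {A, B, E, F, G, N, P, Q}.
Any other superkey contains one of these as a subset, so there are no further candidate keys.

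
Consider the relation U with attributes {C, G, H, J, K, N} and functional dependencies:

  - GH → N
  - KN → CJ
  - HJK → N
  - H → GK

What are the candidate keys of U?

{H}

Attribute H never appears on the right-hand side of any dependency, so H must belong to every candidate key.
{H}⁺ = {C, G, H, J, K, N}, which is all of the schema, so {H} is the only candidate key.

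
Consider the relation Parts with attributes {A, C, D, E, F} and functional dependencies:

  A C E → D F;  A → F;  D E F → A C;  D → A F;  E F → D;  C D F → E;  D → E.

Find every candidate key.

{D}⁺: D→AF adds A, F; D→E adds E; DEF→AC adds C → {A, C, D, E, F}.
{A, E}⁺: A→F adds F; EF→D adds D; DEF→AC adds C → {A, C, D, E, F}. Minimal: {E}⁺ = {E}; {A}⁺ = {A, F} — none reach the full schema.
{E, F}⁺: EF→D adds D; DEF→AC adds A, C → {A, C, D, E, F}. Minimal: {F}⁺ = {F}; {E}⁺ = {E} — none reach the full schema.
Any other superkey contains one of these as a subset, so there are no further candidate keys.

(D), (A, E), (E, F)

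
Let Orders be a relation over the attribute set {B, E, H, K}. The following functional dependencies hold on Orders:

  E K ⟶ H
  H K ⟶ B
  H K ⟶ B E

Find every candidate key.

Attribute K never appears on the right-hand side of any dependency, so K must belong to every candidate key.
{K}⁺ = {K}, which is not all of the schema, so we must add further attributes.
{E, K}⁺: EK→H adds H; HK→B adds B → {B, E, H, K}. Minimal: {K}⁺ = {K}; {E}⁺ = {E} — none reach the full schema.
{H, K}⁺: HK→B adds B; HK→BE adds E → {B, E, H, K}. Minimal: {K}⁺ = {K}; {H}⁺ = {H} — none reach the full schema.
Any other superkey contains one of these as a subset, so there are no further candidate keys.

{E, K}, {H, K}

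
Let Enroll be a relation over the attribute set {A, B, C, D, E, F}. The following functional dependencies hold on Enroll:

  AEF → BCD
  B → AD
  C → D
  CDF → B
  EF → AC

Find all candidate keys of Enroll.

{E, F}

Attributes E, F never appear on any right-hand side, so every candidate key must contain {E, F}.
{E, F}⁺ = {A, B, C, D, E, F}, which is all of the schema, so {E, F} is the only candidate key.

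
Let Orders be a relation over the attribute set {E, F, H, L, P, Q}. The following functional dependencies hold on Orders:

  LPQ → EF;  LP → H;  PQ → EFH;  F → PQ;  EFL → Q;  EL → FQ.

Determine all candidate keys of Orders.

{E, L}⁺: EL→FQ adds F, Q; F→PQ adds P; LP→H adds H → {E, F, H, L, P, Q}. Minimal: {L}⁺ = {L}; {E}⁺ = {E} — none reach the full schema.
{F, L}⁺: F→PQ adds P, Q; LPQ→EF adds E; LP→H adds H → {E, F, H, L, P, Q}. Minimal: {L}⁺ = {L}; {F}⁺ = {E, F, H, P, Q} — none reach the full schema.
{L, P, Q}⁺: LPQ→EF adds E, F; LP→H adds H → {E, F, H, L, P, Q}. Minimal: {P, Q}⁺ = {E, F, H, P, Q}; {L, Q}⁺ = {L, Q}; {L, P}⁺ = {H, L, P} — none reach the full schema.

{E, L}, {F, L}, {L, P, Q}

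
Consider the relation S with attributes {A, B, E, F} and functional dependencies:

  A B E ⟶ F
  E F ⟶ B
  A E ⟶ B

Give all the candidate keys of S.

{A, E}⁺: AE→B adds B; ABE→F adds F → {A, B, E, F}.
No other minimal superkey exists.

{A, E}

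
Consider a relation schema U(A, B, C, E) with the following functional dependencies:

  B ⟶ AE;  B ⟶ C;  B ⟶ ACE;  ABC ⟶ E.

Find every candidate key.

Attribute B never appears on the right-hand side of any dependency, so B must belong to every candidate key.
{B}⁺ = {A, B, C, E}, which is all of the schema, so {B} is the only candidate key.

B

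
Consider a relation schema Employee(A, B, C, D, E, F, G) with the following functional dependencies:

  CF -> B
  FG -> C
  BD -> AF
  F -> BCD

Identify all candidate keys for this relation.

Attributes E, G never appear on any right-hand side, so every candidate key must contain {E, G}.
{E, G}⁺ = {E, G}, which is not all of the schema, so we must add further attributes.
{E, F, G}⁺: FG→C adds C; F→BCD adds B, D; BD→AF adds A → {A, B, C, D, E, F, G}. Minimal: {F, G}⁺ = {A, B, C, D, F, G}; {E, G}⁺ = {E, G}; {E, F}⁺ = {A, B, C, D, E, F} — none reach the full schema.
{B, D, E, G}⁺: BD→AF adds A, F; F→BCD adds C → {A, B, C, D, E, F, G}. Minimal: {D, E, G}⁺ = {D, E, G}; {B, E, G}⁺ = {B, E, G}; {B, D, G}⁺ = {A, B, C, D, F, G}; … — none reach the full schema.
Any other superkey contains one of these as a subset, so there are no further candidate keys.

EFG, BDEG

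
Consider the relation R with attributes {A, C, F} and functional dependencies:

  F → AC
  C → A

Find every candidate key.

(F)

Attribute F never appears on the right-hand side of any dependency, so F must belong to every candidate key.
{F}⁺ = {A, C, F}, which is all of the schema, so {F} is the only candidate key.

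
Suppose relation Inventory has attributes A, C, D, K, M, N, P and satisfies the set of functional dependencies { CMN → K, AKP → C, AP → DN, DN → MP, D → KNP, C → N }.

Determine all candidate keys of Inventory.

Attribute A never appears on the right-hand side of any dependency, so A must belong to every candidate key.
{A}⁺ = {A}, which is not all of the schema, so we must add further attributes.
{A, D}⁺: D→KNP adds K, N, P; AKP→C adds C; DN→MP adds M → {A, C, D, K, M, N, P}. Minimal: {D}⁺ = {D, K, M, N, P}; {A}⁺ = {A} — none reach the full schema.
{A, P}⁺: AP→DN adds D, N; DN→MP adds M; D→KNP adds K; AKP→C adds C → {A, C, D, K, M, N, P}. Minimal: {P}⁺ = {P}; {A}⁺ = {A} — none reach the full schema.

{A, D}, {A, P}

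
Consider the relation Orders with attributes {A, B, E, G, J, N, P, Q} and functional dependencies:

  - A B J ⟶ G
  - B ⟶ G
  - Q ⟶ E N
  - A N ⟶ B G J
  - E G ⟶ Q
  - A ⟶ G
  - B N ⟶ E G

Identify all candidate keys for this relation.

{A, E, P}, {A, N, P}, {A, P, Q}

Attributes A, P never appear on any right-hand side, so every candidate key must contain {A, P}.
{A, P}⁺ = {A, G, P}, which is not all of the schema, so we must add further attributes.
{A, E, P}⁺: A→G adds G; EG→Q adds Q; Q→EN adds N; AN→BGJ adds B, J → {A, B, E, G, J, N, P, Q}.
{A, N, P}⁺: AN→BGJ adds B, G, J; BN→EG adds E; EG→Q adds Q → {A, B, E, G, J, N, P, Q}.
{A, P, Q}⁺: Q→EN adds E, N; AN→BGJ adds B, G, J → {A, B, E, G, J, N, P, Q}.
Any other superkey contains one of these as a subset, so there are no further candidate keys.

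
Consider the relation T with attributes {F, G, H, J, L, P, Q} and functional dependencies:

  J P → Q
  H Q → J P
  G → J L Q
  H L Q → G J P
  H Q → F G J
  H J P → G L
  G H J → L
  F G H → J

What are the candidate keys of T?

{G, H}⁺: G→JLQ adds J, L, Q; HLQ→GJP adds P; HQ→FGJ adds F → {F, G, H, J, L, P, Q}. Minimal: {H}⁺ = {H}; {G}⁺ = {G, J, L, Q} — none reach the full schema.
{H, Q}⁺: HQ→JP adds J, P; HQ→FGJ adds F, G; HJP→GL adds L → {F, G, H, J, L, P, Q}. Minimal: {Q}⁺ = {Q}; {H}⁺ = {H} — none reach the full schema.
{H, J, P}⁺: JP→Q adds Q; HQ→FGJ adds F, G; HJP→GL adds L → {F, G, H, J, L, P, Q}. Minimal: {J, P}⁺ = {J, P, Q}; {H, P}⁺ = {H, P}; {H, J}⁺ = {H, J} — none reach the full schema.
Any other superkey contains one of these as a subset, so there are no further candidate keys.

{G, H}, {H, Q}, {H, J, P}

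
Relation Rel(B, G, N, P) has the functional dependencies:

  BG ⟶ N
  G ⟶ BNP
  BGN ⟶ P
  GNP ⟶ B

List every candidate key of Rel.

{G}

Attribute G never appears on the right-hand side of any dependency, so G must belong to every candidate key.
{G}⁺ = {B, G, N, P}, which is all of the schema, so {G} is the only candidate key.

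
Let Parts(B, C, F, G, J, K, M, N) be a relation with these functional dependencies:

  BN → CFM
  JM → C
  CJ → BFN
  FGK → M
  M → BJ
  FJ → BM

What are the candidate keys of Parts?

Attributes G, K never appear on any right-hand side, so every candidate key must contain {G, K}.
{G, K}⁺ = {G, K}, which is not all of the schema, so we must add further attributes.
{F, G, K}⁺: FGK→M adds M; M→BJ adds B, J; JM→C adds C; CJ→BFN adds N → {B, C, F, G, J, K, M, N}. Minimal: {G, K}⁺ = {G, K}; {F, K}⁺ = {F, K}; {F, G}⁺ = {F, G} — none reach the full schema.
{G, K, M}⁺: M→BJ adds B, J; JM→C adds C; CJ→BFN adds F, N → {B, C, F, G, J, K, M, N}. Minimal: {K, M}⁺ = {B, C, F, J, K, M, N}; {G, M}⁺ = {B, C, F, G, J, M, N}; {G, K}⁺ = {G, K} — none reach the full schema.
{B, G, K, N}⁺: BN→CFM adds C, F, M; M→BJ adds J → {B, C, F, G, J, K, M, N}. Minimal: {G, K, N}⁺ = {G, K, N}; {B, K, N}⁺ = {B, C, F, J, K, M, N}; {B, G, N}⁺ = {B, C, F, G, J, M, N}; … — none reach the full schema.
{C, G, J, K}⁺: CJ→BFN adds B, F, N; FGK→M adds M → {B, C, F, G, J, K, M, N}. Minimal: {G, J, K}⁺ = {G, J, K}; {C, J, K}⁺ = {B, C, F, J, K, M, N}; {C, G, K}⁺ = {C, G, K}; … — none reach the full schema.
Any other superkey contains one of these as a subset, so there are no further candidate keys.

{F, G, K}, {G, K, M}, {B, G, K, N}, {C, G, J, K}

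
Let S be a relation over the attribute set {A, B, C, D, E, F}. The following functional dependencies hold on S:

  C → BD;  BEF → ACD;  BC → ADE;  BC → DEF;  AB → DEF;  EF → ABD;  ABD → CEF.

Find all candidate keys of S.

{C}; {A, B}; {E, F}

{C}⁺: C→BD adds B, D; BC→ADE adds A, E; BC→DEF adds F → {A, B, C, D, E, F}.
{A, B}⁺: AB→DEF adds D, E, F; ABD→CEF adds C → {A, B, C, D, E, F}.
{E, F}⁺: EF→ABD adds A, B, D; ABD→CEF adds C → {A, B, C, D, E, F}.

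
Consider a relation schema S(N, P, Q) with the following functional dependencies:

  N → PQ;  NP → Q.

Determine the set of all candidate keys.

Attribute N never appears on the right-hand side of any dependency, so N must belong to every candidate key.
{N}⁺ = {N, P, Q}, which is all of the schema, so {N} is the only candidate key.

{N}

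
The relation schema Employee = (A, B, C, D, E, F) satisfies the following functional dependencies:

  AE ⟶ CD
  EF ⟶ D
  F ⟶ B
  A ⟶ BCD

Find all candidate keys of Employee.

{A, E, F}⁺: AE→CD adds C, D; F→B adds B → {A, B, C, D, E, F}.

(A, E, F)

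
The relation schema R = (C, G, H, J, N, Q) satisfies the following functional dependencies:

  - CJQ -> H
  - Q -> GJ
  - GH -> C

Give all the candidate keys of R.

{C, N, Q}, {H, N, Q}

Attributes N, Q never appear on any right-hand side, so every candidate key must contain {N, Q}.
{N, Q}⁺ = {G, J, N, Q}, which is not all of the schema, so we must add further attributes.
{C, N, Q}⁺: Q→GJ adds G, J; CJQ→H adds H → {C, G, H, J, N, Q}. Minimal: {N, Q}⁺ = {G, J, N, Q}; {C, Q}⁺ = {C, G, H, J, Q}; {C, N}⁺ = {C, N} — none reach the full schema.
{H, N, Q}⁺: Q→GJ adds G, J; GH→C adds C → {C, G, H, J, N, Q}. Minimal: {N, Q}⁺ = {G, J, N, Q}; {H, Q}⁺ = {C, G, H, J, Q}; {H, N}⁺ = {H, N} — none reach the full schema.
Any other superkey contains one of these as a subset, so there are no further candidate keys.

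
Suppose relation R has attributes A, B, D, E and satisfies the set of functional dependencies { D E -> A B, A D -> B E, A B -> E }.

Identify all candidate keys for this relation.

(A, D), (D, E)

Attribute D never appears on the right-hand side of any dependency, so D must belong to every candidate key.
{D}⁺ = {D}, which is not all of the schema, so we must add further attributes.
{A, D}⁺: AD→BE adds B, E → {A, B, D, E}. Minimal: {D}⁺ = {D}; {A}⁺ = {A} — none reach the full schema.
{D, E}⁺: DE→AB adds A, B → {A, B, D, E}. Minimal: {E}⁺ = {E}; {D}⁺ = {D} — none reach the full schema.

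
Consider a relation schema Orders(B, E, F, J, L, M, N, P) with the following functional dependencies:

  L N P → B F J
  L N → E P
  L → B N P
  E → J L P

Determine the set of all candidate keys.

EM, LM

Attribute M never appears on the right-hand side of any dependency, so M must belong to every candidate key.
{M}⁺ = {M}, which is not all of the schema, so we must add further attributes.
{E, M}⁺: E→JLP adds J, L, P; L→BNP adds B, N; LNP→BFJ adds F → {B, E, F, J, L, M, N, P}. Minimal: {M}⁺ = {M}; {E}⁺ = {B, E, F, J, L, N, P} — none reach the full schema.
{L, M}⁺: L→BNP adds B, N, P; LNP→BFJ adds F, J; LN→EP adds E → {B, E, F, J, L, M, N, P}. Minimal: {M}⁺ = {M}; {L}⁺ = {B, E, F, J, L, N, P} — none reach the full schema.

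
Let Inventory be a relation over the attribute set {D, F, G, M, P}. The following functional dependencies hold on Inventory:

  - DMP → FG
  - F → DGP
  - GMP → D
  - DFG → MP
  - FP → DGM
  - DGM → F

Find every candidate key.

{F}⁺: F→DGP adds D, G, P; DFG→MP adds M → {D, F, G, M, P}.
{D, G, M}⁺: DGM→F adds F; F→DGP adds P → {D, F, G, M, P}. Minimal: {G, M}⁺ = {G, M}; {D, M}⁺ = {D, M}; {D, G}⁺ = {D, G} — none reach the full schema.
{D, M, P}⁺: DMP→FG adds F, G → {D, F, G, M, P}. Minimal: {M, P}⁺ = {M, P}; {D, P}⁺ = {D, P}; {D, M}⁺ = {D, M} — none reach the full schema.
{G, M, P}⁺: GMP→D adds D; DGM→F adds F → {D, F, G, M, P}. Minimal: {M, P}⁺ = {M, P}; {G, P}⁺ = {G, P}; {G, M}⁺ = {G, M} — none reach the full schema.
Any other superkey contains one of these as a subset, so there are no further candidate keys.

{F}, {D, G, M}, {D, M, P}, {G, M, P}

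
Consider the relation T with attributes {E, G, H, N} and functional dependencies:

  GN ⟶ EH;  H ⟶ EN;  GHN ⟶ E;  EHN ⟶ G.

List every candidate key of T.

{H}⁺: H→EN adds E, N; EHN→G adds G → {E, G, H, N}.
{G, N}⁺: GN→EH adds E, H → {E, G, H, N}. Minimal: {N}⁺ = {N}; {G}⁺ = {G} — none reach the full schema.

H; GN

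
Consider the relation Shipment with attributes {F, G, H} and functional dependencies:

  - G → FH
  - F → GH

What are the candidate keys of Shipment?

(F); (G)

{F}⁺: F→GH adds G, H → {F, G, H}.
{G}⁺: G→FH adds F, H → {F, G, H}.
Any other superkey contains one of these as a subset, so there are no further candidate keys.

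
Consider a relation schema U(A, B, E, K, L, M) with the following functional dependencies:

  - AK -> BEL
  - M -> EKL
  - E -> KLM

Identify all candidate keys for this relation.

{A, E}, {A, K}, {A, M}

{A, E}⁺: E→KLM adds K, L, M; AK→BEL adds B → {A, B, E, K, L, M}. Minimal: {E}⁺ = {E, K, L, M}; {A}⁺ = {A} — none reach the full schema.
{A, K}⁺: AK→BEL adds B, E, L; E→KLM adds M → {A, B, E, K, L, M}. Minimal: {K}⁺ = {K}; {A}⁺ = {A} — none reach the full schema.
{A, M}⁺: M→EKL adds E, K, L; AK→BEL adds B → {A, B, E, K, L, M}. Minimal: {M}⁺ = {E, K, L, M}; {A}⁺ = {A} — none reach the full schema.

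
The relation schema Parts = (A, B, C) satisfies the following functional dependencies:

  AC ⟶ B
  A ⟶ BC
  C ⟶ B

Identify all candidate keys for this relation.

A

Attribute A never appears on the right-hand side of any dependency, so A must belong to every candidate key.
{A}⁺ = {A, B, C}, which is all of the schema, so {A} is the only candidate key.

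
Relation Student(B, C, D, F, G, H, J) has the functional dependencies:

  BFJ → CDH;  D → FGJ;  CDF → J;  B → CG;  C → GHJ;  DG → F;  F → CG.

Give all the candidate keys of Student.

Attribute B never appears on the right-hand side of any dependency, so B must belong to every candidate key.
{B}⁺ = {B, C, G, H, J}, which is not all of the schema, so we must add further attributes.
{B, D}⁺: D→FGJ adds F, G, J; B→CG adds C; C→GHJ adds H → {B, C, D, F, G, H, J}. Minimal: {D}⁺ = {C, D, F, G, H, J}; {B}⁺ = {B, C, G, H, J} — none reach the full schema.
{B, F}⁺: B→CG adds C, G; C→GHJ adds H, J; BFJ→CDH adds D → {B, C, D, F, G, H, J}. Minimal: {F}⁺ = {C, F, G, H, J}; {B}⁺ = {B, C, G, H, J} — none reach the full schema.
Any other superkey contains one of these as a subset, so there are no further candidate keys.

{B, D}, {B, F}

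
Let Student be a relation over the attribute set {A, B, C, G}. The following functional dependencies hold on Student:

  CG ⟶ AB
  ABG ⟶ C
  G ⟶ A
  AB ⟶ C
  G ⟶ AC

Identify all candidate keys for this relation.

Attribute G never appears on the right-hand side of any dependency, so G must belong to every candidate key.
{G}⁺ = {A, B, C, G}, which is all of the schema, so {G} is the only candidate key.

{G}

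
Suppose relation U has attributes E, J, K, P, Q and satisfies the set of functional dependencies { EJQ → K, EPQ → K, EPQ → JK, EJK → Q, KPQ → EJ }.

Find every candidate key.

Attribute P never appears on the right-hand side of any dependency, so P must belong to every candidate key.
{P}⁺ = {P}, which is not all of the schema, so we must add further attributes.
{E, P, Q}⁺: EPQ→K adds K; EPQ→JK adds J → {E, J, K, P, Q}. Minimal: {P, Q}⁺ = {P, Q}; {E, Q}⁺ = {E, Q}; {E, P}⁺ = {E, P} — none reach the full schema.
{K, P, Q}⁺: KPQ→EJ adds E, J → {E, J, K, P, Q}. Minimal: {P, Q}⁺ = {P, Q}; {K, Q}⁺ = {K, Q}; {K, P}⁺ = {K, P} — none reach the full schema.
{E, J, K, P}⁺: EJK→Q adds Q → {E, J, K, P, Q}. Minimal: {J, K, P}⁺ = {J, K, P}; {E, K, P}⁺ = {E, K, P}; {E, J, P}⁺ = {E, J, P}; … — none reach the full schema.

{E, P, Q}, {K, P, Q}, {E, J, K, P}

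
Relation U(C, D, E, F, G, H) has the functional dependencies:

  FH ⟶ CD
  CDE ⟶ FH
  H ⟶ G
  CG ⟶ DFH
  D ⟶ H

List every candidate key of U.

Attribute E never appears on the right-hand side of any dependency, so E must belong to every candidate key.
{E}⁺ = {E}, which is not all of the schema, so we must add further attributes.
{C, D, E}⁺: CDE→FH adds F, H; H→G adds G → {C, D, E, F, G, H}. Minimal: {D, E}⁺ = {D, E, G, H}; {C, E}⁺ = {C, E}; {C, D}⁺ = {C, D, F, G, H} — none reach the full schema.
{C, E, G}⁺: CG→DFH adds D, F, H → {C, D, E, F, G, H}. Minimal: {E, G}⁺ = {E, G}; {C, G}⁺ = {C, D, F, G, H}; {C, E}⁺ = {C, E} — none reach the full schema.
{C, E, H}⁺: H→G adds G; CG→DFH adds D, F → {C, D, E, F, G, H}. Minimal: {E, H}⁺ = {E, G, H}; {C, H}⁺ = {C, D, F, G, H}; {C, E}⁺ = {C, E} — none reach the full schema.
{D, E, F}⁺: D→H adds H; FH→CD adds C; H→G adds G → {C, D, E, F, G, H}. Minimal: {E, F}⁺ = {E, F}; {D, F}⁺ = {C, D, F, G, H}; {D, E}⁺ = {D, E, G, H} — none reach the full schema.
{E, F, H}⁺: FH→CD adds C, D; H→G adds G → {C, D, E, F, G, H}. Minimal: {F, H}⁺ = {C, D, F, G, H}; {E, H}⁺ = {E, G, H}; {E, F}⁺ = {E, F} — none reach the full schema.

CDE, CEG, CEH, DEF, EFH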